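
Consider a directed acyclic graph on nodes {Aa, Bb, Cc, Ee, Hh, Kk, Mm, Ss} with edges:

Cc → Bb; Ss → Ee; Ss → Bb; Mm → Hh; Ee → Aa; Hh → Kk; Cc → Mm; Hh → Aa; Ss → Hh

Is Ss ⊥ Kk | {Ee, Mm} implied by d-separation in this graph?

Enumerating the 3 paths from Ss to Kk and testing each for blocking by {Ee, Mm}:
Path 1: Ss → Ee → Aa ← Hh → Kk
  Ee is a chain here and Ee is conditioned on, so the path is blocked at Ee.
Path 2: Ss → Hh → Kk
  Hh is a chain and Hh is not conditioned on — no node blocks this path, so it is active.
Path 3: Ss → Bb ← Cc → Mm → Hh → Kk
  Bb is a collider here and neither Bb nor any of its descendants is conditioned on, so the collider stays closed — the path is blocked at Bb.
At least one path is unblocked, so d-separation fails.

No — Ss and Kk are not d-separated given {Ee, Mm}.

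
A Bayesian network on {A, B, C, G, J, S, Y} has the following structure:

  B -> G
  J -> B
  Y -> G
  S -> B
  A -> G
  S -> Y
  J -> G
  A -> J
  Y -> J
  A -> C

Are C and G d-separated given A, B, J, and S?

Yes

There are 6 undirected paths between C and G; checking each against the conditioning set {A, B, J, S}:
  1. C ← A → G — A:fork[blocks] ⇒ blocked
  2. C ← A → J → G — A:fork[blocks]; J:chain[blocks] ⇒ blocked
  3. C ← A → J → B → G — A:fork[blocks]; J:chain[blocks]; B:chain[blocks] ⇒ blocked
  4. C ← A → J → B ← S → Y → G — A:fork[blocks]; J:chain[blocks]; B:collider[open]; S:fork[blocks]; Y:chain[open] ⇒ blocked
  5. C ← A → J ← Y → G — A:fork[blocks]; J:collider[open]; Y:fork[open] ⇒ blocked
  6. C ← A → J ← Y ← S → B → G — A:fork[blocks]; J:collider[open]; Y:chain[open]; S:fork[blocks]; B:chain[blocks] ⇒ blocked
Since every path is blocked, d-separation holds.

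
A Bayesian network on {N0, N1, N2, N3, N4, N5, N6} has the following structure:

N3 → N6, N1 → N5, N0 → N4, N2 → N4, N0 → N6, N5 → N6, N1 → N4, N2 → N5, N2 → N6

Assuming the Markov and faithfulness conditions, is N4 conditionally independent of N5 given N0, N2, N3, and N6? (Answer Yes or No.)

We examine all 5 paths between N4 and N5:
Path 1: N4 ← N0 → N6 ← N2 → N5
  N0 is a fork here and N0 is conditioned on, so the path is blocked at N0.
Path 2: N4 ← N0 → N6 ← N5
  N0 is a fork here and N0 is conditioned on, so the path is blocked at N0.
Path 3: N4 ← N1 → N5
  N1 is a fork and N1 is not conditioned on — no node blocks this path, so it is active.
Path 4: N4 ← N2 → N6 ← N5
  N2 is a fork here and N2 is conditioned on, so the path is blocked at N2.
Path 5: N4 ← N2 → N5
  N2 is a fork here and N2 is conditioned on, so the path is blocked at N2.
At least one path is unblocked, so d-separation fails.

No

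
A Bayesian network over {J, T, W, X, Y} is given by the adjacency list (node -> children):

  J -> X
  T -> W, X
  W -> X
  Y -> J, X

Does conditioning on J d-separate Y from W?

There are 4 undirected paths between Y and W; checking each against the conditioning set {J}:
Path 1: Y → X ← W
  X is a collider here and neither X nor any of its descendants is conditioned on, so the collider stays closed — the path is blocked at X.
Path 2: Y → X ← T → W
  X is a collider here and neither X nor any of its descendants is conditioned on, so the collider stays closed — the path is blocked at X.
Path 3: Y → J → X ← W
  J is a chain here and J is conditioned on, so the path is blocked at J.
Path 4: Y → J → X ← T → W
  J is a chain here and J is conditioned on, so the path is blocked at J.
Every path is blocked, so Y and W are d-separated given {J}.

Yes — Y and W are d-separated given {J}.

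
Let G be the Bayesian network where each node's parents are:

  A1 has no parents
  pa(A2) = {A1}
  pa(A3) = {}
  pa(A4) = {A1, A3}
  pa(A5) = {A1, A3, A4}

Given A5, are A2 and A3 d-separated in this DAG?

Enumerating the 4 paths from A2 to A3 and testing each for blocking by {A5}:
  1. A2 ← A1 → A4 ← A3 — A1:fork[open]; A4:collider[open] ⇒ active
  2. A2 ← A1 → A4 → A5 ← A3 — A1:fork[open]; A4:chain[open]; A5:collider[open] ⇒ active
  3. A2 ← A1 → A5 ← A4 ← A3 — A1:fork[open]; A5:collider[open]; A4:chain[open] ⇒ active
  4. A2 ← A1 → A5 ← A3 — A1:fork[open]; A5:collider[open] ⇒ active
At least one path is unblocked, so d-separation fails.

No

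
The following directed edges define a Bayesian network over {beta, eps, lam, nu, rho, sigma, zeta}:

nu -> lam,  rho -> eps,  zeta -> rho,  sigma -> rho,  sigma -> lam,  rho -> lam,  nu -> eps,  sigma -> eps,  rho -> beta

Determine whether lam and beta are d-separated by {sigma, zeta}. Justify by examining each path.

No

There are 5 undirected paths between lam and beta; checking each against the conditioning set {sigma, zeta}:
Path 1: lam ← nu → eps ← sigma → rho → beta
  eps is a collider here and neither eps nor any of its descendants is conditioned on, so the collider stays closed — the path is blocked at eps.
Path 2: lam ← nu → eps ← rho → beta
  eps is a collider here and neither eps nor any of its descendants is conditioned on, so the collider stays closed — the path is blocked at eps.
Path 3: lam ← sigma → eps ← rho → beta
  sigma is a fork here and sigma is conditioned on, so the path is blocked at sigma.
Path 4: lam ← sigma → rho → beta
  sigma is a fork here and sigma is conditioned on, so the path is blocked at sigma.
Path 5: lam ← rho → beta
  rho is a fork and rho is not conditioned on — no node blocks this path, so it is active.
Since the path lam ← rho → beta is active, lam and beta are not d-separated given {sigma, zeta}.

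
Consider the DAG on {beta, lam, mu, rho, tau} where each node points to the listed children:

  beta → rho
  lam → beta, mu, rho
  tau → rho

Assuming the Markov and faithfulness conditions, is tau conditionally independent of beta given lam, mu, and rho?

We examine all 2 paths between tau and beta:
Path 1: tau → rho ← beta
  rho is a collider and rho is conditioned on, which opens it — no node blocks this path, so it is active.
Path 2: tau → rho ← lam → beta
  lam is a fork here and lam is conditioned on, so the path is blocked at lam.
Because an active path exists, tau and beta are not d-separated.

No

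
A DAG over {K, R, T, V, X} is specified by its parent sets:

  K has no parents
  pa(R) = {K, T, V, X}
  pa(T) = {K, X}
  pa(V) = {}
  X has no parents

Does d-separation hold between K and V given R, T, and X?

No

Enumerating the 3 paths from K to V and testing each for blocking by {R, T, X}:
Path 1: K → T → R ← V
  T is a chain here and T is conditioned on, so the path is blocked at T.
Path 2: K → T ← X → R ← V
  X is a fork here and X is conditioned on, so the path is blocked at X.
Path 3: K → R ← V
  R is a collider and R is conditioned on, which opens it — no node blocks this path, so it is active.
At least one path is unblocked, so d-separation fails.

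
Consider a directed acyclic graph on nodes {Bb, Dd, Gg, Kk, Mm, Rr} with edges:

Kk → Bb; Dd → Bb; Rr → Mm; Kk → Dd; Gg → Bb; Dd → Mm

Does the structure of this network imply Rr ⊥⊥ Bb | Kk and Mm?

No

Enumerating the 2 paths from Rr to Bb and testing each for blocking by {Kk, Mm}:
Path 1: Rr → Mm ← Dd ← Kk → Bb
  Kk is a fork here and Kk is conditioned on, so the path is blocked at Kk.
Path 2: Rr → Mm ← Dd → Bb
  Mm is a collider and Mm is conditioned on, which opens it; Dd is a fork and Dd is not conditioned on — no node blocks this path, so it is active.
Since the path Rr → Mm ← Dd → Bb is active, Rr and Bb are not d-separated given {Kk, Mm}.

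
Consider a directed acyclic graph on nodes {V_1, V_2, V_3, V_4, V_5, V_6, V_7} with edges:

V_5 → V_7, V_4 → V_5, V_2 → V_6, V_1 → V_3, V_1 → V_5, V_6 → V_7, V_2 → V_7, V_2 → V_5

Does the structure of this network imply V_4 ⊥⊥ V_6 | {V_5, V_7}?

No

Enumerating the 4 paths from V_4 to V_6 and testing each for blocking by {V_5, V_7}:
Path 1: V_4 → V_5 → V_7 ← V_6
  V_5 is a chain here and V_5 is conditioned on, so the path is blocked at V_5.
Path 2: V_4 → V_5 → V_7 ← V_2 → V_6
  V_5 is a chain here and V_5 is conditioned on, so the path is blocked at V_5.
Path 3: V_4 → V_5 ← V_2 → V_7 ← V_6
  V_5 is a collider and V_5 is conditioned on, which opens it; V_2 is a fork and V_2 is not conditioned on; V_7 is a collider and V_7 is conditioned on, which opens it — no node blocks this path, so it is active.
Path 4: V_4 → V_5 ← V_2 → V_6
  V_5 is a collider and V_5 is conditioned on, which opens it; V_2 is a fork and V_2 is not conditioned on — no node blocks this path, so it is active.
Since the path V_4 → V_5 ← V_2 → V_7 ← V_6 is active, V_4 and V_6 are not d-separated given {V_5, V_7}.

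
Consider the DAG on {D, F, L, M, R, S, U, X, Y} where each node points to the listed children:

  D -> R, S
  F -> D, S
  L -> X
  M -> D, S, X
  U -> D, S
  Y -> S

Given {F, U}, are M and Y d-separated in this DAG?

Enumerating the 4 paths from M to Y and testing each for blocking by {F, U}:
Path 1: M → D ← F → S ← Y
  D is a collider here and neither D nor any of its descendants is conditioned on, so the collider stays closed — the path is blocked at D.
Path 2: M → D ← U → S ← Y
  D is a collider here and neither D nor any of its descendants is conditioned on, so the collider stays closed — the path is blocked at D.
Path 3: M → D → S ← Y
  S is a collider here and neither S nor any of its descendants is conditioned on, so the collider stays closed — the path is blocked at S.
Path 4: M → S ← Y
  S is a collider here and neither S nor any of its descendants is conditioned on, so the collider stays closed — the path is blocked at S.
Every path is blocked, so M and Y are d-separated given {F, U}.

Yes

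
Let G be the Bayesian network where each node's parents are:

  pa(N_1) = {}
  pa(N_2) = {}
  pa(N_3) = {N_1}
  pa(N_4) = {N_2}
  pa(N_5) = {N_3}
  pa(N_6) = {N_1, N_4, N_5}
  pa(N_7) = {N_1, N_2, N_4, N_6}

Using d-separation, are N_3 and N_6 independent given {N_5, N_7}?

We examine all 5 paths between N_3 and N_6:
Path 1: N_3 ← N_1 → N_6
  N_1 is a fork and N_1 is not conditioned on — no node blocks this path, so it is active.
Path 2: N_3 ← N_1 → N_7 ← N_4 → N_6
  N_1 is a fork and N_1 is not conditioned on; N_7 is a collider and N_7 is conditioned on, which opens it; N_4 is a fork and N_4 is not conditioned on — no node blocks this path, so it is active.
Path 3: N_3 ← N_1 → N_7 ← N_2 → N_4 → N_6
  N_1 is a fork and N_1 is not conditioned on; N_7 is a collider and N_7 is conditioned on, which opens it; N_2 is a fork and N_2 is not conditioned on; N_4 is a chain and N_4 is not conditioned on — no node blocks this path, so it is active.
Path 4: N_3 ← N_1 → N_7 ← N_6
  N_1 is a fork and N_1 is not conditioned on; N_7 is a collider and N_7 is conditioned on, which opens it — no node blocks this path, so it is active.
Path 5: N_3 → N_5 → N_6
  N_5 is a chain here and N_5 is conditioned on, so the path is blocked at N_5.
At least one path is unblocked, so d-separation fails.

No — N_3 and N_6 are not d-separated given {N_5, N_7}.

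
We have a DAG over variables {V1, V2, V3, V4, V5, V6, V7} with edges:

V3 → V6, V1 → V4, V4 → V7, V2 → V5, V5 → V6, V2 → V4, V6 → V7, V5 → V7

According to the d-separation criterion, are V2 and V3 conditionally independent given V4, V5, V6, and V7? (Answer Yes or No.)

Yes

There are 4 undirected paths between V2 and V3; checking each against the conditioning set {V4, V5, V6, V7}:
Path 1: V2 → V4 → V7 ← V6 ← V3
  V4 is a chain here and V4 is conditioned on, so the path is blocked at V4.
Path 2: V2 → V4 → V7 ← V5 → V6 ← V3
  V4 is a chain here and V4 is conditioned on, so the path is blocked at V4.
Path 3: V2 → V5 → V6 ← V3
  V5 is a chain here and V5 is conditioned on, so the path is blocked at V5.
Path 4: V2 → V5 → V7 ← V6 ← V3
  V5 is a chain here and V5 is conditioned on, so the path is blocked at V5.
Every path is blocked, so V2 and V3 are d-separated given {V4, V5, V6, V7}.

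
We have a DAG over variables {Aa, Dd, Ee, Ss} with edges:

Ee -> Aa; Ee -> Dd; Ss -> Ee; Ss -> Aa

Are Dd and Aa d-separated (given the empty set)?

No — Dd and Aa are not d-separated given ∅.

2 paths connect Dd and Aa; each must be blocked for d-separation to hold:
  1. Dd ← Ee → Aa — Ee:fork[open] ⇒ active
  2. Dd ← Ee ← Ss → Aa — Ee:chain[open]; Ss:fork[open] ⇒ active
At least one path is unblocked, so d-separation fails.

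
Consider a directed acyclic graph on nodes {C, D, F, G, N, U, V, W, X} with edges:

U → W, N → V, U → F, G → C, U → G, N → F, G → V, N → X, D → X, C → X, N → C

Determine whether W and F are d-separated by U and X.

Yes

There are 4 undirected paths between W and F; checking each against the conditioning set {U, X}:
Path 1: W ← U → G → C → X ← N → F
  U is a fork here and U is conditioned on, so the path is blocked at U.
Path 2: W ← U → G → C ← N → F
  U is a fork here and U is conditioned on, so the path is blocked at U.
Path 3: W ← U → G → V ← N → F
  U is a fork here and U is conditioned on, so the path is blocked at U.
Path 4: W ← U → F
  U is a fork here and U is conditioned on, so the path is blocked at U.
Since every path is blocked, d-separation holds.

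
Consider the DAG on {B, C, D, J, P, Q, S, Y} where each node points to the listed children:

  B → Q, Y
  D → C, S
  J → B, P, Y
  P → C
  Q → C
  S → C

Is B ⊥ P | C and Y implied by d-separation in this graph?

No — B and P are not d-separated given {C, Y}.

We examine all 3 paths between B and P:
Path 1: B ← J → P
  J is a fork and J is not conditioned on — no node blocks this path, so it is active.
Path 2: B → Q → C ← P
  Q is a chain and Q is not conditioned on; C is a collider and C is conditioned on, which opens it — no node blocks this path, so it is active.
Path 3: B → Y ← J → P
  Y is a collider and Y is conditioned on, which opens it; J is a fork and J is not conditioned on — no node blocks this path, so it is active.
Because an active path exists, B and P are not d-separated.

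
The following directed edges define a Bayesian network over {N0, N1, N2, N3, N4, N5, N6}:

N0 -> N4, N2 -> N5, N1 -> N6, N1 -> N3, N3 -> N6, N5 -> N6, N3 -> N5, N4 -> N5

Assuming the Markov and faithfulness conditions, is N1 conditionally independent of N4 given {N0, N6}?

No

Enumerating the 4 paths from N1 to N4 and testing each for blocking by {N0, N6}:
Path 1: N1 → N3 → N6 ← N5 ← N4
  N3 is a chain and N3 is not conditioned on; N6 is a collider and N6 is conditioned on, which opens it; N5 is a chain and N5 is not conditioned on — no node blocks this path, so it is active.
Path 2: N1 → N3 → N5 ← N4
  N3 is a chain and N3 is not conditioned on; N5 is a collider and its descendant N6 is conditioned on, which opens it — no node blocks this path, so it is active.
Path 3: N1 → N6 ← N3 → N5 ← N4
  N6 is a collider and N6 is conditioned on, which opens it; N3 is a fork and N3 is not conditioned on; N5 is a collider and its descendant N6 is conditioned on, which opens it — no node blocks this path, so it is active.
Path 4: N1 → N6 ← N5 ← N4
  N6 is a collider and N6 is conditioned on, which opens it; N5 is a chain and N5 is not conditioned on — no node blocks this path, so it is active.
At least one path is unblocked, so d-separation fails.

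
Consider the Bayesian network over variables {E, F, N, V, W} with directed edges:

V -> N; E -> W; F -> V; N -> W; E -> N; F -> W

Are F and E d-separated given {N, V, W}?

No

4 paths connect F and E; each must be blocked for d-separation to hold:
  1. F → V → N ← E — V:chain[blocks]; N:collider[open] ⇒ blocked
  2. F → V → N → W ← E — V:chain[blocks]; N:chain[blocks]; W:collider[open] ⇒ blocked
  3. F → W ← E — W:collider[open] ⇒ active
  4. F → W ← N ← E — W:collider[open]; N:chain[blocks] ⇒ blocked
Because an active path exists, F and E are not d-separated.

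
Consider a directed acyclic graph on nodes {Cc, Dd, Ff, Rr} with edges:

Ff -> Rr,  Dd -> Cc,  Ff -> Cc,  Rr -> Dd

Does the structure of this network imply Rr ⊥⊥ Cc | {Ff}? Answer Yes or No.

No — Rr and Cc are not d-separated given {Ff}.

There are 2 undirected paths between Rr and Cc; checking each against the conditioning set {Ff}:
  1. Rr → Dd → Cc — Dd:chain[open] ⇒ active
  2. Rr ← Ff → Cc — Ff:fork[blocks] ⇒ blocked
Since the path Rr → Dd → Cc is active, Rr and Cc are not d-separated given {Ff}.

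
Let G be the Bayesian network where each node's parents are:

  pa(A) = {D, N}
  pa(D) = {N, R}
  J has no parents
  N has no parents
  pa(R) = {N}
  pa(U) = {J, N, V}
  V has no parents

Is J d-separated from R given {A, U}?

There are 3 undirected paths between J and R; checking each against the conditioning set {A, U}:
Path 1: J → U ← N → R
  U is a collider and U is conditioned on, which opens it; N is a fork and N is not conditioned on — no node blocks this path, so it is active.
Path 2: J → U ← N → D ← R
  U is a collider and U is conditioned on, which opens it; N is a fork and N is not conditioned on; D is a collider and its descendant A is conditioned on, which opens it — no node blocks this path, so it is active.
Path 3: J → U ← N → A ← D ← R
  U is a collider and U is conditioned on, which opens it; N is a fork and N is not conditioned on; A is a collider and A is conditioned on, which opens it; D is a chain and D is not conditioned on — no node blocks this path, so it is active.
Because an active path exists, J and R are not d-separated.

No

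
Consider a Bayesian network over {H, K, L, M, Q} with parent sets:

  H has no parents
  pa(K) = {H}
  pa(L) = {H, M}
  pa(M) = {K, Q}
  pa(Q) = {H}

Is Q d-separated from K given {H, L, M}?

No — Q and K are not d-separated given {H, L, M}.

4 paths connect Q and K; each must be blocked for d-separation to hold:
  1. Q → M ← K — M:collider[open] ⇒ active
  2. Q → M → L ← H → K — M:chain[blocks]; L:collider[open]; H:fork[blocks] ⇒ blocked
  3. Q ← H → K — H:fork[blocks] ⇒ blocked
  4. Q ← H → L ← M ← K — H:fork[blocks]; L:collider[open]; M:chain[blocks] ⇒ blocked
Because an active path exists, Q and K are not d-separated.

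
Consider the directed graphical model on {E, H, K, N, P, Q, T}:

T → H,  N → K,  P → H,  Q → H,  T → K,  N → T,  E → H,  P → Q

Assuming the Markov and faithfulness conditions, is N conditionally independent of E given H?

2 paths connect N and E; each must be blocked for d-separation to hold:
Path 1: N → K ← T → H ← E
  K is a collider here and neither K nor any of its descendants is conditioned on, so the collider stays closed — the path is blocked at K.
Path 2: N → T → H ← E
  T is a chain and T is not conditioned on; H is a collider and H is conditioned on, which opens it — no node blocks this path, so it is active.
At least one path is unblocked, so d-separation fails.

No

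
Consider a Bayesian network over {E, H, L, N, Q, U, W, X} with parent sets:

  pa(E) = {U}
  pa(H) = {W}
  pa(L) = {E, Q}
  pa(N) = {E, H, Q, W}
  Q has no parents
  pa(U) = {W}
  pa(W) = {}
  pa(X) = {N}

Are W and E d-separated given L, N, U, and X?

No

We examine all 5 paths between W and E:
  1. W → H → N ← E — H:chain[open]; N:collider[open] ⇒ active
  2. W → H → N ← Q → L ← E — H:chain[open]; N:collider[open]; Q:fork[open]; L:collider[open] ⇒ active
  3. W → N ← E — N:collider[open] ⇒ active
  4. W → N ← Q → L ← E — N:collider[open]; Q:fork[open]; L:collider[open] ⇒ active
  5. W → U → E — U:chain[blocks] ⇒ blocked
Because an active path exists, W and E are not d-separated.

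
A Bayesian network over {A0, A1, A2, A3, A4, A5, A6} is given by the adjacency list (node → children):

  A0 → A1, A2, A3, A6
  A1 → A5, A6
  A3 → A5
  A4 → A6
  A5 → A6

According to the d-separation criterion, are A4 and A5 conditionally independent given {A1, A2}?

We examine all 5 paths between A4 and A5:
Path 1: A4 → A6 ← A0 → A1 → A5
  A6 is a collider here and neither A6 nor any of its descendants is conditioned on, so the collider stays closed — the path is blocked at A6.
Path 2: A4 → A6 ← A0 → A3 → A5
  A6 is a collider here and neither A6 nor any of its descendants is conditioned on, so the collider stays closed — the path is blocked at A6.
Path 3: A4 → A6 ← A5
  A6 is a collider here and neither A6 nor any of its descendants is conditioned on, so the collider stays closed — the path is blocked at A6.
Path 4: A4 → A6 ← A1 ← A0 → A3 → A5
  A6 is a collider here and neither A6 nor any of its descendants is conditioned on, so the collider stays closed — the path is blocked at A6.
Path 5: A4 → A6 ← A1 → A5
  A6 is a collider here and neither A6 nor any of its descendants is conditioned on, so the collider stays closed — the path is blocked at A6.
All paths are blocked; A4 ⊥ A5 | {A1, A2} holds.

Yes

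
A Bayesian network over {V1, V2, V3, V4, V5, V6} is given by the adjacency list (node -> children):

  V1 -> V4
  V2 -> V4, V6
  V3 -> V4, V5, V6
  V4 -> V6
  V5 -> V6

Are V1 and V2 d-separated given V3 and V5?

Yes

4 paths connect V1 and V2; each must be blocked for d-separation to hold:
Path 1: V1 → V4 ← V3 → V5 → V6 ← V2
  V4 is a collider here and neither V4 nor any of its descendants is conditioned on, so the collider stays closed — the path is blocked at V4.
Path 2: V1 → V4 ← V3 → V6 ← V2
  V4 is a collider here and neither V4 nor any of its descendants is conditioned on, so the collider stays closed — the path is blocked at V4.
Path 3: V1 → V4 → V6 ← V2
  V6 is a collider here and neither V6 nor any of its descendants is conditioned on, so the collider stays closed — the path is blocked at V6.
Path 4: V1 → V4 ← V2
  V4 is a collider here and neither V4 nor any of its descendants is conditioned on, so the collider stays closed — the path is blocked at V4.
All paths are blocked; V1 ⊥ V2 | {V3, V5} holds.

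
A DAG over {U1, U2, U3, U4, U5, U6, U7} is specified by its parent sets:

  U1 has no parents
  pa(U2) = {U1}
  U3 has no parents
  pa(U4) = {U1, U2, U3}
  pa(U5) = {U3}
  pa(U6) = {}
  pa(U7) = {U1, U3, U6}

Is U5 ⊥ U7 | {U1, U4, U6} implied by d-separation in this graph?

No — U5 and U7 are not d-separated given {U1, U4, U6}.

There are 3 undirected paths between U5 and U7; checking each against the conditioning set {U1, U4, U6}:
Path 1: U5 ← U3 → U4 ← U1 → U7
  U1 is a fork here and U1 is conditioned on, so the path is blocked at U1.
Path 2: U5 ← U3 → U4 ← U2 ← U1 → U7
  U1 is a fork here and U1 is conditioned on, so the path is blocked at U1.
Path 3: U5 ← U3 → U7
  U3 is a fork and U3 is not conditioned on — no node blocks this path, so it is active.
Because an active path exists, U5 and U7 are not d-separated.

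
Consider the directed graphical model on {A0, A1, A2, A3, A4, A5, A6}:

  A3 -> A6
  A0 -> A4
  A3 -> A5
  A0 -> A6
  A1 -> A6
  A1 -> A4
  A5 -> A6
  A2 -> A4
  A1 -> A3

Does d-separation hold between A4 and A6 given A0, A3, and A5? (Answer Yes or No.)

We examine all 4 paths between A4 and A6:
Path 1: A4 ← A1 → A6
  A1 is a fork and A1 is not conditioned on — no node blocks this path, so it is active.
Path 2: A4 ← A1 → A3 → A6
  A3 is a chain here and A3 is conditioned on, so the path is blocked at A3.
Path 3: A4 ← A1 → A3 → A5 → A6
  A3 is a chain here and A3 is conditioned on, so the path is blocked at A3.
Path 4: A4 ← A0 → A6
  A0 is a fork here and A0 is conditioned on, so the path is blocked at A0.
Since the path A4 ← A1 → A6 is active, A4 and A6 are not d-separated given {A0, A3, A5}.

No — A4 and A6 are not d-separated given {A0, A3, A5}.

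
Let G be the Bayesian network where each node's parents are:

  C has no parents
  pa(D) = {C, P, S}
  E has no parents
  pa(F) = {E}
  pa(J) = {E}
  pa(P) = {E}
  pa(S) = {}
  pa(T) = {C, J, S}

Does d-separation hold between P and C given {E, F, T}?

4 paths connect P and C; each must be blocked for d-separation to hold:
Path 1: P → D ← C
  D is a collider here and neither D nor any of its descendants is conditioned on, so the collider stays closed — the path is blocked at D.
Path 2: P → D ← S → T ← C
  D is a collider here and neither D nor any of its descendants is conditioned on, so the collider stays closed — the path is blocked at D.
Path 3: P ← E → J → T ← C
  E is a fork here and E is conditioned on, so the path is blocked at E.
Path 4: P ← E → J → T ← S → D ← C
  E is a fork here and E is conditioned on, so the path is blocked at E.
Every path is blocked, so P and C are d-separated given {E, F, T}.

Yes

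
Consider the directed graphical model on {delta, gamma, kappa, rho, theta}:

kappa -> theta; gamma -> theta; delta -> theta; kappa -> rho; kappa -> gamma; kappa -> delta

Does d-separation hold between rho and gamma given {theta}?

No

We examine all 3 paths between rho and gamma:
  1. rho ← kappa → theta ← gamma — kappa:fork[open]; theta:collider[open] ⇒ active
  2. rho ← kappa → gamma — kappa:fork[open] ⇒ active
  3. rho ← kappa → delta → theta ← gamma — kappa:fork[open]; delta:chain[open]; theta:collider[open] ⇒ active
Since the path rho ← kappa → theta ← gamma is active, rho and gamma are not d-separated given {theta}.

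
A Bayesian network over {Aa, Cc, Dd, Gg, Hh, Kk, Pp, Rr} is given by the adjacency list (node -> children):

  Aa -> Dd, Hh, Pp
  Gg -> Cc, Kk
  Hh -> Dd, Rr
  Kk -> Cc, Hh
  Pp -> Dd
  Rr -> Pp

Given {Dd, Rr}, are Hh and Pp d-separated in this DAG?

No

Enumerating the 5 paths from Hh to Pp and testing each for blocking by {Dd, Rr}:
Path 1: Hh ← Aa → Pp
  Aa is a fork and Aa is not conditioned on — no node blocks this path, so it is active.
Path 2: Hh ← Aa → Dd ← Pp
  Aa is a fork and Aa is not conditioned on; Dd is a collider and Dd is conditioned on, which opens it — no node blocks this path, so it is active.
Path 3: Hh → Rr → Pp
  Rr is a chain here and Rr is conditioned on, so the path is blocked at Rr.
Path 4: Hh → Dd ← Pp
  Dd is a collider and Dd is conditioned on, which opens it — no node blocks this path, so it is active.
Path 5: Hh → Dd ← Aa → Pp
  Dd is a collider and Dd is conditioned on, which opens it; Aa is a fork and Aa is not conditioned on — no node blocks this path, so it is active.
Since the path Hh ← Aa → Pp is active, Hh and Pp are not d-separated given {Dd, Rr}.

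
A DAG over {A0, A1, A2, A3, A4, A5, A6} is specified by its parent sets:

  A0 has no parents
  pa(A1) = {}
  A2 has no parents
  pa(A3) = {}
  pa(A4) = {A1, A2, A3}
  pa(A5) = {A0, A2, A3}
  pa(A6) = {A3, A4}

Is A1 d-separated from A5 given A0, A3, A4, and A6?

No

3 paths connect A1 and A5; each must be blocked for d-separation to hold:
Path 1: A1 → A4 → A6 ← A3 → A5
  A4 is a chain here and A4 is conditioned on, so the path is blocked at A4.
Path 2: A1 → A4 ← A2 → A5
  A4 is a collider and A4 is conditioned on, which opens it; A2 is a fork and A2 is not conditioned on — no node blocks this path, so it is active.
Path 3: A1 → A4 ← A3 → A5
  A3 is a fork here and A3 is conditioned on, so the path is blocked at A3.
Since the path A1 → A4 ← A2 → A5 is active, A1 and A5 are not d-separated given {A0, A3, A4, A6}.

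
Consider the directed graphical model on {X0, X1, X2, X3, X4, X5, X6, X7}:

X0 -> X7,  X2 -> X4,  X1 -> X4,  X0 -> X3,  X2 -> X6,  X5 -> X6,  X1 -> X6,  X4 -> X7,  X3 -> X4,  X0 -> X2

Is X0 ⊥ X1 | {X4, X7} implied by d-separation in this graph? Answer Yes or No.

Enumerating the 6 paths from X0 to X1 and testing each for blocking by {X4, X7}:
  1. X0 → X2 → X6 ← X1 — X2:chain[open]; X6:collider[blocks] ⇒ blocked
  2. X0 → X2 → X4 ← X1 — X2:chain[open]; X4:collider[open] ⇒ active
  3. X0 → X7 ← X4 ← X2 → X6 ← X1 — X7:collider[open]; X4:chain[blocks]; X2:fork[open]; X6:collider[blocks] ⇒ blocked
  4. X0 → X7 ← X4 ← X1 — X7:collider[open]; X4:chain[blocks] ⇒ blocked
  5. X0 → X3 → X4 ← X2 → X6 ← X1 — X3:chain[open]; X4:collider[open]; X2:fork[open]; X6:collider[blocks] ⇒ blocked
  6. X0 → X3 → X4 ← X1 — X3:chain[open]; X4:collider[open] ⇒ active
At least one path is unblocked, so d-separation fails.

No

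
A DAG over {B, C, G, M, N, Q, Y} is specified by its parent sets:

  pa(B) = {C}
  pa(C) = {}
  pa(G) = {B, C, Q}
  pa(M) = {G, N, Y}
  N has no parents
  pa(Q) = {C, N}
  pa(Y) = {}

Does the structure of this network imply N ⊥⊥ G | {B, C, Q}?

We examine all 4 paths between N and G:
  1. N → Q ← C → G — Q:collider[open]; C:fork[blocks] ⇒ blocked
  2. N → Q ← C → B → G — Q:collider[open]; C:fork[blocks]; B:chain[blocks] ⇒ blocked
  3. N → Q → G — Q:chain[blocks] ⇒ blocked
  4. N → M ← G — M:collider[blocks] ⇒ blocked
Every path is blocked, so N and G are d-separated given {B, C, Q}.

Yes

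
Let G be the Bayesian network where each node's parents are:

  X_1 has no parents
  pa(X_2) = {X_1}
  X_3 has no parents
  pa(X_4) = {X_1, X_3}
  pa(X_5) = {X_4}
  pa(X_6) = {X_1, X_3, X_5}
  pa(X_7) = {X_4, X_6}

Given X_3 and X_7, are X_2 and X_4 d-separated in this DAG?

No

We examine all 4 paths between X_2 and X_4:
Path 1: X_2 ← X_1 → X_6 ← X_3 → X_4
  X_3 is a fork here and X_3 is conditioned on, so the path is blocked at X_3.
Path 2: X_2 ← X_1 → X_6 ← X_5 ← X_4
  X_1 is a fork and X_1 is not conditioned on; X_6 is a collider and its descendant X_7 is conditioned on, which opens it; X_5 is a chain and X_5 is not conditioned on — no node blocks this path, so it is active.
Path 3: X_2 ← X_1 → X_6 → X_7 ← X_4
  X_1 is a fork and X_1 is not conditioned on; X_6 is a chain and X_6 is not conditioned on; X_7 is a collider and X_7 is conditioned on, which opens it — no node blocks this path, so it is active.
Path 4: X_2 ← X_1 → X_4
  X_1 is a fork and X_1 is not conditioned on — no node blocks this path, so it is active.
Since the path X_2 ← X_1 → X_6 ← X_5 ← X_4 is active, X_2 and X_4 are not d-separated given {X_3, X_7}.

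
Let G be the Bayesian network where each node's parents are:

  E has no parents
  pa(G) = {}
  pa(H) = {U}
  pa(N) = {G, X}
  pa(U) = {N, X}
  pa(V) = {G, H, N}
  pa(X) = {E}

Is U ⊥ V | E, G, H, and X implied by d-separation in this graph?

Enumerating the 5 paths from U to V and testing each for blocking by {E, G, H, X}:
  1. U ← N → V — N:fork[open] ⇒ active
  2. U ← N ← G → V — N:chain[open]; G:fork[blocks] ⇒ blocked
  3. U → H → V — H:chain[blocks] ⇒ blocked
  4. U ← X → N → V — X:fork[blocks]; N:chain[open] ⇒ blocked
  5. U ← X → N ← G → V — X:fork[blocks]; N:collider[open]; G:fork[blocks] ⇒ blocked
Because an active path exists, U and V are not d-separated.

No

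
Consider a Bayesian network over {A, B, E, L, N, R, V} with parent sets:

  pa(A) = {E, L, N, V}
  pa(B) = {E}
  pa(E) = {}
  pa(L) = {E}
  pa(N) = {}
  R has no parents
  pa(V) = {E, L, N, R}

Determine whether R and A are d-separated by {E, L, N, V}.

Yes — R and A are d-separated given {E, L, N, V}.

Enumerating the 6 paths from R to A and testing each for blocking by {E, L, N, V}:
  1. R → V → A — V:chain[blocks] ⇒ blocked
  2. R → V ← L → A — V:collider[open]; L:fork[blocks] ⇒ blocked
  3. R → V ← L ← E → A — V:collider[open]; L:chain[blocks]; E:fork[blocks] ⇒ blocked
  4. R → V ← E → A — V:collider[open]; E:fork[blocks] ⇒ blocked
  5. R → V ← E → L → A — V:collider[open]; E:fork[blocks]; L:chain[blocks] ⇒ blocked
  6. R → V ← N → A — V:collider[open]; N:fork[blocks] ⇒ blocked
Every path is blocked, so R and A are d-separated given {E, L, N, V}.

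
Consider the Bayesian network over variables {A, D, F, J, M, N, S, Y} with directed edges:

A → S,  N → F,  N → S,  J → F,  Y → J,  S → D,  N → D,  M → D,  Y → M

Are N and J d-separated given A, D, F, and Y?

No

Enumerating the 3 paths from N to J and testing each for blocking by {A, D, F, Y}:
  1. N → F ← J — F:collider[open] ⇒ active
  2. N → S → D ← M ← Y → J — S:chain[open]; D:collider[open]; M:chain[open]; Y:fork[blocks] ⇒ blocked
  3. N → D ← M ← Y → J — D:collider[open]; M:chain[open]; Y:fork[blocks] ⇒ blocked
Since the path N → F ← J is active, N and J are not d-separated given {A, D, F, Y}.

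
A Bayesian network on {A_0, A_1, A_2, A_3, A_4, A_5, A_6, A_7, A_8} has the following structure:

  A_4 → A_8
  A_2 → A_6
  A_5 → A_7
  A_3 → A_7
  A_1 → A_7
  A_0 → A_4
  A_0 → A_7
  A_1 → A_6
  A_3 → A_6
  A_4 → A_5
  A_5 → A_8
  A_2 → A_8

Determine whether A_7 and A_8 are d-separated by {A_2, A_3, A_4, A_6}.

There are 6 undirected paths between A_7 and A_8; checking each against the conditioning set {A_2, A_3, A_4, A_6}:
  1. A_7 ← A_5 → A_8 — A_5:fork[open] ⇒ active
  2. A_7 ← A_5 ← A_4 → A_8 — A_5:chain[open]; A_4:fork[blocks] ⇒ blocked
  3. A_7 ← A_1 → A_6 ← A_2 → A_8 — A_1:fork[open]; A_6:collider[open]; A_2:fork[blocks] ⇒ blocked
  4. A_7 ← A_3 → A_6 ← A_2 → A_8 — A_3:fork[blocks]; A_6:collider[open]; A_2:fork[blocks] ⇒ blocked
  5. A_7 ← A_0 → A_4 → A_5 → A_8 — A_0:fork[open]; A_4:chain[blocks]; A_5:chain[open] ⇒ blocked
  6. A_7 ← A_0 → A_4 → A_8 — A_0:fork[open]; A_4:chain[blocks] ⇒ blocked
Because an active path exists, A_7 and A_8 are not d-separated.

No — A_7 and A_8 are not d-separated given {A_2, A_3, A_4, A_6}.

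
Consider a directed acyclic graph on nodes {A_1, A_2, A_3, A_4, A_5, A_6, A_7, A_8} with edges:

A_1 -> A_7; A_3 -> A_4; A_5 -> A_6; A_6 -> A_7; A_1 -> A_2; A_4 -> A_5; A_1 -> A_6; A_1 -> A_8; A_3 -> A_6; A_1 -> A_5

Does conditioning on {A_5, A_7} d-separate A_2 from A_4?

No — A_2 and A_4 are not d-separated given {A_5, A_7}.

6 paths connect A_2 and A_4; each must be blocked for d-separation to hold:
Path 1: A_2 ← A_1 → A_7 ← A_6 ← A_3 → A_4
  A_1 is a fork and A_1 is not conditioned on; A_7 is a collider and A_7 is conditioned on, which opens it; A_6 is a chain and A_6 is not conditioned on; A_3 is a fork and A_3 is not conditioned on — no node blocks this path, so it is active.
Path 2: A_2 ← A_1 → A_7 ← A_6 ← A_5 ← A_4
  A_5 is a chain here and A_5 is conditioned on, so the path is blocked at A_5.
Path 3: A_2 ← A_1 → A_6 ← A_3 → A_4
  A_1 is a fork and A_1 is not conditioned on; A_6 is a collider and its descendant A_7 is conditioned on, which opens it; A_3 is a fork and A_3 is not conditioned on — no node blocks this path, so it is active.
Path 4: A_2 ← A_1 → A_6 ← A_5 ← A_4
  A_5 is a chain here and A_5 is conditioned on, so the path is blocked at A_5.
Path 5: A_2 ← A_1 → A_5 → A_6 ← A_3 → A_4
  A_5 is a chain here and A_5 is conditioned on, so the path is blocked at A_5.
Path 6: A_2 ← A_1 → A_5 ← A_4
  A_1 is a fork and A_1 is not conditioned on; A_5 is a collider and A_5 is conditioned on, which opens it — no node blocks this path, so it is active.
Since the path A_2 ← A_1 → A_7 ← A_6 ← A_3 → A_4 is active, A_2 and A_4 are not d-separated given {A_5, A_7}.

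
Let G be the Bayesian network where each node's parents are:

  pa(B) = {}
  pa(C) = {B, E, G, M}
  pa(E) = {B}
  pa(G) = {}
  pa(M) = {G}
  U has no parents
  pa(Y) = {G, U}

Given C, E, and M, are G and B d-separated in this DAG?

No — G and B are not d-separated given {C, E, M}.

There are 4 undirected paths between G and B; checking each against the conditioning set {C, E, M}:
Path 1: G → C ← E ← B
  E is a chain here and E is conditioned on, so the path is blocked at E.
Path 2: G → C ← B
  C is a collider and C is conditioned on, which opens it — no node blocks this path, so it is active.
Path 3: G → M → C ← E ← B
  M is a chain here and M is conditioned on, so the path is blocked at M.
Path 4: G → M → C ← B
  M is a chain here and M is conditioned on, so the path is blocked at M.
Because an active path exists, G and B are not d-separated.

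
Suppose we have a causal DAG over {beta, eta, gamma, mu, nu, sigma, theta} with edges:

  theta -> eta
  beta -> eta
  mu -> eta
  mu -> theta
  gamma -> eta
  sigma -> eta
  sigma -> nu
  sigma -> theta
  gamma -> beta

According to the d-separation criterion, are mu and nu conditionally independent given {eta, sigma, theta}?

Yes — mu and nu are d-separated given {eta, sigma, theta}.

4 paths connect mu and nu; each must be blocked for d-separation to hold:
Path 1: mu → eta ← sigma → nu
  sigma is a fork here and sigma is conditioned on, so the path is blocked at sigma.
Path 2: mu → eta ← theta ← sigma → nu
  theta is a chain here and theta is conditioned on, so the path is blocked at theta.
Path 3: mu → theta → eta ← sigma → nu
  theta is a chain here and theta is conditioned on, so the path is blocked at theta.
Path 4: mu → theta ← sigma → nu
  sigma is a fork here and sigma is conditioned on, so the path is blocked at sigma.
All paths are blocked; mu ⊥ nu | {eta, sigma, theta} holds.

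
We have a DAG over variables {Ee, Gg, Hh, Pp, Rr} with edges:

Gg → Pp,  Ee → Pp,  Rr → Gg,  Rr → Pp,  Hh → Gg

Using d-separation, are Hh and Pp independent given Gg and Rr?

2 paths connect Hh and Pp; each must be blocked for d-separation to hold:
  1. Hh → Gg → Pp — Gg:chain[blocks] ⇒ blocked
  2. Hh → Gg ← Rr → Pp — Gg:collider[open]; Rr:fork[blocks] ⇒ blocked
Since every path is blocked, d-separation holds.

Yes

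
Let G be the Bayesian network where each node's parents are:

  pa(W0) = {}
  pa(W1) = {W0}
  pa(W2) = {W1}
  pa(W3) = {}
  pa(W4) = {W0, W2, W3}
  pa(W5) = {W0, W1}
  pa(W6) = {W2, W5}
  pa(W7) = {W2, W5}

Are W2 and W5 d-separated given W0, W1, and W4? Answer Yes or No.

We examine all 6 paths between W2 and W5:
Path 1: W2 → W4 ← W0 → W5
  W0 is a fork here and W0 is conditioned on, so the path is blocked at W0.
Path 2: W2 → W4 ← W0 → W1 → W5
  W0 is a fork here and W0 is conditioned on, so the path is blocked at W0.
Path 3: W2 → W6 ← W5
  W6 is a collider here and neither W6 nor any of its descendants is conditioned on, so the collider stays closed — the path is blocked at W6.
Path 4: W2 ← W1 → W5
  W1 is a fork here and W1 is conditioned on, so the path is blocked at W1.
Path 5: W2 ← W1 ← W0 → W5
  W1 is a chain here and W1 is conditioned on, so the path is blocked at W1.
Path 6: W2 → W7 ← W5
  W7 is a collider here and neither W7 nor any of its descendants is conditioned on, so the collider stays closed — the path is blocked at W7.
All paths are blocked; W2 ⊥ W5 | {W0, W1, W4} holds.

Yes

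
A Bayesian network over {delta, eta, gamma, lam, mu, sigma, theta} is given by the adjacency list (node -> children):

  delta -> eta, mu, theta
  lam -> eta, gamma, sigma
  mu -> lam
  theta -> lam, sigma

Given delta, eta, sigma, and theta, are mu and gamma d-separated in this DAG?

There are 4 undirected paths between mu and gamma; checking each against the conditioning set {delta, eta, sigma, theta}:
Path 1: mu → lam → gamma
  lam is a chain and lam is not conditioned on — no node blocks this path, so it is active.
Path 2: mu ← delta → theta → sigma ← lam → gamma
  delta is a fork here and delta is conditioned on, so the path is blocked at delta.
Path 3: mu ← delta → theta → lam → gamma
  delta is a fork here and delta is conditioned on, so the path is blocked at delta.
Path 4: mu ← delta → eta ← lam → gamma
  delta is a fork here and delta is conditioned on, so the path is blocked at delta.
At least one path is unblocked, so d-separation fails.

No — mu and gamma are not d-separated given {delta, eta, sigma, theta}.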